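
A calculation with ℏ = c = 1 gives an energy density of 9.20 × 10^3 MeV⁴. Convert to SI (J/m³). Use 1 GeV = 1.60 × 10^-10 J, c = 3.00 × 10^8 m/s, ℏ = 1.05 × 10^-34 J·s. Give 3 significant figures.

1.93 × 10^29 J/m³

[E]/[L]³ = [E]⁴/(ℏc)³; restore (ℏc)⁻³.
1 GeV⁴ → 1/(ℏc)³ × (1 GeV in J)⁴ = 2.10 × 10^37 J/m³.
Convert the energy scale: 9.20 × 10^3 MeV⁴ = 9.20 × 10^-9 GeV⁴.
Result: 9.20 × 10^-9 × 2.10 × 10^37 = 1.93 × 10^29 J/m³.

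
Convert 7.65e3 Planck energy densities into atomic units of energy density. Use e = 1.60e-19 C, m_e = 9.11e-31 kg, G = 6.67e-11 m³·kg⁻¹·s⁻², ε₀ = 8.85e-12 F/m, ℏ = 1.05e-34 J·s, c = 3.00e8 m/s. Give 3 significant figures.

1.19e104

Planck energy density: u_P = c⁷/(ℏG²) = 4.68e113 J/m³
atomic unit of energy density: u_au = E_h/a₀³ = m_e⁴e¹⁰/((4πε₀)⁵ℏ⁸) = 3.01e13 J/m³
7.65e3 × 4.68e113 / 3.01e13 = 1.19e104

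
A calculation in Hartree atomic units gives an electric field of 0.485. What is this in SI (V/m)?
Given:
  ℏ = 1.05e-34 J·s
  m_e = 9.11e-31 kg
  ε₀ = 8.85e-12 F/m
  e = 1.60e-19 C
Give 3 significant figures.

2.52e11 V/m

One atomic unit of electric field: E_au = E_h/(e a₀) = m_e²e⁵/((4πε₀)³ℏ⁴) = 5.20e11 V/m.
0.485 × 5.20e11 V/m = 2.52e11 V/m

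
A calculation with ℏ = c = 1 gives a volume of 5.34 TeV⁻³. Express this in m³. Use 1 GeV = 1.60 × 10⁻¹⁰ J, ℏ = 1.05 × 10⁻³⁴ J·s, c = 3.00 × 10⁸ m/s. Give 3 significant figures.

Volume is [L]³ = [E]⁻³·(ℏc)³.
1 GeV⁻³ → (ℏc)³ × (1 GeV in J)⁻³ = 7.63 × 10⁻⁴⁸ m³.
Convert the energy scale: 5.34 TeV⁻³ = 5.34 × 10⁻⁹ GeV⁻³.
Result: 5.34 × 10⁻⁹ × 7.63 × 10⁻⁴⁸ = 4.07 × 10⁻⁵⁶ m³.

4.07 × 10⁻⁵⁶ m³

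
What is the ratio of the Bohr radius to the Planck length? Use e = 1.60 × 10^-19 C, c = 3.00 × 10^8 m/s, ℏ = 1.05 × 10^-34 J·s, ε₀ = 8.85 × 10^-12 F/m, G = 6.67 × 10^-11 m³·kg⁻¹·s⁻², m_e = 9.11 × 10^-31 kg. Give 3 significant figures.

3.26 × 10^24

Bohr radius: a₀ = 4πε₀ℏ²/(m_e e²) = 5.26 × 10^-11 m
Planck length: ℓ_P = √(ℏG/c³) = 1.61 × 10^-35 m
ratio = 5.26 × 10^-11 / 1.61 × 10^-35 = 3.26 × 10^24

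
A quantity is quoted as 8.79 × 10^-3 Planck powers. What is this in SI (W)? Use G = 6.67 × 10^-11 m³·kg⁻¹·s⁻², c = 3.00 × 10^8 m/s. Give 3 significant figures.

One Planck power: P_P = c⁵/G = 3.64 × 10^52 W.
8.79 × 10^-3 × 3.64 × 10^52 W = 3.20 × 10^50 W

3.20 × 10^50 W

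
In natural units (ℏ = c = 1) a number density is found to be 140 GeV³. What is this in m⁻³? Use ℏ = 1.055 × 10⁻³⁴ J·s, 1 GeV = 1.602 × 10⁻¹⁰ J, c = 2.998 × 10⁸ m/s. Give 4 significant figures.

1.819 × 10⁴⁹ m⁻³

Number density is [L]⁻³ = [E]³/(ℏc)³.
1 GeV³ → 1/(ℏc)³ × (1 GeV in J)³ = 1.299 × 10⁴⁷ m⁻³.
Result: 140 × 1.299 × 10⁴⁷ = 1.819 × 10⁴⁹ m⁻³.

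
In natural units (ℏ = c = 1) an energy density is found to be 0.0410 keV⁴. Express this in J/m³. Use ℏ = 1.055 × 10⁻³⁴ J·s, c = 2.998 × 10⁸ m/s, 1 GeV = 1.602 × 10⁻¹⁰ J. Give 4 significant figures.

8.535 × 10¹¹ J/m³

[E]/[L]³ = [E]⁴/(ℏc)³; restore (ℏc)⁻³.
1 GeV⁴ → 1/(ℏc)³ × (1 GeV in J)⁴ = 2.082 × 10³⁷ J/m³.
Convert the energy scale: 0.0410 keV⁴ = 4.10 × 10⁻²⁶ GeV⁴.
Result: 4.10 × 10⁻²⁶ × 2.082 × 10³⁷ = 8.535 × 10¹¹ J/m³.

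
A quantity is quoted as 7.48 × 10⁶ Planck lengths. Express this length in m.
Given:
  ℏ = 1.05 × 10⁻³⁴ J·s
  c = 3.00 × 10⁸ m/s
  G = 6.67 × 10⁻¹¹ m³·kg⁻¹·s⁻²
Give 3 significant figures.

One Planck length: ℓ_P = √(ℏG/c³) = 1.61 × 10⁻³⁵ m.
7.48 × 10⁶ × 1.61 × 10⁻³⁵ m = 1.20 × 10⁻²⁸ m

1.20 × 10⁻²⁸ m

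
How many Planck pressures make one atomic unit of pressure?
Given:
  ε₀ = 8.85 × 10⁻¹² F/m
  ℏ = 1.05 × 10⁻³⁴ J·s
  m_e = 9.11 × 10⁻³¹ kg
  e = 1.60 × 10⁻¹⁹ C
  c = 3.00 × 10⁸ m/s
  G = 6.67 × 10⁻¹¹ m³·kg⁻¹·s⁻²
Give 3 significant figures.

6.44 × 10⁻¹⁰¹

atomic unit of pressure: P_au = E_h/a₀³ = m_e⁴e¹⁰/((4πε₀)⁵ℏ⁸) = 3.01 × 10¹³ Pa
Planck pressure: p_P = c⁷/(ℏG²) = 4.68 × 10¹¹³ Pa
ratio = 3.01 × 10¹³ / 4.68 × 10¹¹³ = 6.44 × 10⁻¹⁰¹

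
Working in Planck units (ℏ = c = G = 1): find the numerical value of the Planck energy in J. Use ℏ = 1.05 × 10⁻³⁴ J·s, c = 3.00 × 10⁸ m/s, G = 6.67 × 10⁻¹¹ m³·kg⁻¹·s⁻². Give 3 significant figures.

1.96 × 10⁹ J

From ℏ = c = G = 1 the energy scale is E_P = √(ℏc⁵/G).
  = √(3.83 × 10¹⁸)
  = 1.96 × 10⁹ J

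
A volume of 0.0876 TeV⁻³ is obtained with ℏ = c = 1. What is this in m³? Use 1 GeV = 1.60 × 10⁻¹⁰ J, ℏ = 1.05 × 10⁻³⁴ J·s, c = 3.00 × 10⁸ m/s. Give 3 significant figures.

Volume is [L]³ = [E]⁻³·(ℏc)³.
1 GeV⁻³ → (ℏc)³ × (1 GeV in J)⁻³ = 7.63 × 10⁻⁴⁸ m³.
Convert the energy scale: 0.0876 TeV⁻³ = 8.76 × 10⁻¹¹ GeV⁻³.
Result: 8.76 × 10⁻¹¹ × 7.63 × 10⁻⁴⁸ = 6.68 × 10⁻⁵⁸ m³.

6.68 × 10⁻⁵⁸ m³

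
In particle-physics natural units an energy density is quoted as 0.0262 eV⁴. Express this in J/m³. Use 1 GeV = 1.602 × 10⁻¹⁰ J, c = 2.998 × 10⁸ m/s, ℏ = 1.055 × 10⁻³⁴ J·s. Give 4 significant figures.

[E]/[L]³ = [E]⁴/(ℏc)³; restore (ℏc)⁻³.
1 GeV⁴ → 1/(ℏc)³ × (1 GeV in J)⁴ = 2.082 × 10³⁷ J/m³.
Convert the energy scale: 0.0262 eV⁴ = 2.62 × 10⁻³⁸ GeV⁴.
Result: 2.62 × 10⁻³⁸ × 2.082 × 10³⁷ = 0.5454 J/m³.

0.5454 J/m³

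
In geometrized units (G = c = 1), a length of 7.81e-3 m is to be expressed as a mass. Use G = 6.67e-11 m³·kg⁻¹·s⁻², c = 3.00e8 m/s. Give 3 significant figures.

1.05e25 kg

Length → mass via c²/G.
7.81e-3 m × (c²/G) = 1.05e25 kg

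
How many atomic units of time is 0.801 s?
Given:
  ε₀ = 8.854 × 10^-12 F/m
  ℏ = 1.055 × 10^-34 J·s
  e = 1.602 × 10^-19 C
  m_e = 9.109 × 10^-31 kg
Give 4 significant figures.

atomic unit of time: τ_au = (4πε₀)²ℏ³/(m_e e⁴) = 2.423 × 10^-17 s.
0.801 / 2.423 × 10^-17 = 3.306 × 10^16

3.306 × 10^16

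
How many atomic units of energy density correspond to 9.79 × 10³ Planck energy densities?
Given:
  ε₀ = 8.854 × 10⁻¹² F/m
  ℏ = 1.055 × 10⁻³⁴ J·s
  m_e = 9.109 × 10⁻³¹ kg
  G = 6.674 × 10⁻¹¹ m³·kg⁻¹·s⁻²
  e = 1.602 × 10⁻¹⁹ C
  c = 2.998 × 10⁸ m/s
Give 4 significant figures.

1.548 × 10¹⁰⁴

Planck energy density: u_P = c⁷/(ℏG²) = 4.632 × 10¹¹³ J/m³
atomic unit of energy density: u_au = E_h/a₀³ = m_e⁴e¹⁰/((4πε₀)⁵ℏ⁸) = 2.929 × 10¹³ J/m³
9.79 × 10³ × 4.632 × 10¹¹³ / 2.929 × 10¹³ = 1.548 × 10¹⁰⁴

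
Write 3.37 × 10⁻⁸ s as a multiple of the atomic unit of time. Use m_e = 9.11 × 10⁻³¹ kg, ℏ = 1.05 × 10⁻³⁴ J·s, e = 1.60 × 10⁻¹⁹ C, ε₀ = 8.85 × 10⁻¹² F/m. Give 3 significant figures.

atomic unit of time: τ_au = (4πε₀)²ℏ³/(m_e e⁴) = 2.40 × 10⁻¹⁷ s.
3.37 × 10⁻⁸ / 2.40 × 10⁻¹⁷ = 1.41 × 10⁹

1.41 × 10⁹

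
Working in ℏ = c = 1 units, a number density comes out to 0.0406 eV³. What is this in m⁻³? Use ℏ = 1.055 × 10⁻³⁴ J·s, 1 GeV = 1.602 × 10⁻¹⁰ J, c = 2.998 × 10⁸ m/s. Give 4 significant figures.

Number density is [L]⁻³ = [E]³/(ℏc)³.
1 GeV³ → 1/(ℏc)³ × (1 GeV in J)³ = 1.299 × 10⁴⁷ m⁻³.
Convert the energy scale: 0.0406 eV³ = 4.06 × 10⁻²⁹ GeV³.
Result: 4.06 × 10⁻²⁹ × 1.299 × 10⁴⁷ = 5.275 × 10¹⁸ m⁻³.

5.275 × 10¹⁸ m⁻³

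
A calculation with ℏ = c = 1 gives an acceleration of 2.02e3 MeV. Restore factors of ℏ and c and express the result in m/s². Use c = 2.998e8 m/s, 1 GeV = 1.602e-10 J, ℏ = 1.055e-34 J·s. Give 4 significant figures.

9.196e32 m/s²

Acceleration is [L]/[T]² = c·[E]/ℏ.
1 GeV → c/ℏ × (1 GeV in J) = 4.552e32 m/s².
Convert the energy scale: 2.02e3 MeV = 2.02 GeV.
Result: 2.02 × 4.552e32 = 9.196e32 m/s².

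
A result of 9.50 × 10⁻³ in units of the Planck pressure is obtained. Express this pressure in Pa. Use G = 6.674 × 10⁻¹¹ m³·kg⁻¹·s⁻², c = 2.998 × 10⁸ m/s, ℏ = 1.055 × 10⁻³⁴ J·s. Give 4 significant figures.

4.401 × 10¹¹¹ Pa

One Planck pressure: p_P = c⁷/(ℏG²) = 4.632 × 10¹¹³ Pa.
9.50 × 10⁻³ × 4.632 × 10¹¹³ Pa = 4.401 × 10¹¹¹ Pa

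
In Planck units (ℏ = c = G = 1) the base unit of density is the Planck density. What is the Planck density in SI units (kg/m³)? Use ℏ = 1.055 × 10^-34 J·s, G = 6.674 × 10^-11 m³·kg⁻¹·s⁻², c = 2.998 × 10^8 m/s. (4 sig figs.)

ρ_P = c⁵/(ℏG²)
  = 2.422 × 10^42 / 4.699 × 10^-55
  = 5.154 × 10^96 kg/m³

5.154 × 10^96 kg/m³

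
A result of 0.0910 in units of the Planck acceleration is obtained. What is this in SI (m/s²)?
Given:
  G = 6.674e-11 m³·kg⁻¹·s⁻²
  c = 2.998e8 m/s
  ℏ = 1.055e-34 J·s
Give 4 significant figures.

5.060e50 m/s²

One Planck acceleration: a_P = √(c⁷/(ℏG)) = 5.560e51 m/s².
0.0910 × 5.560e51 m/s² = 5.060e50 m/s²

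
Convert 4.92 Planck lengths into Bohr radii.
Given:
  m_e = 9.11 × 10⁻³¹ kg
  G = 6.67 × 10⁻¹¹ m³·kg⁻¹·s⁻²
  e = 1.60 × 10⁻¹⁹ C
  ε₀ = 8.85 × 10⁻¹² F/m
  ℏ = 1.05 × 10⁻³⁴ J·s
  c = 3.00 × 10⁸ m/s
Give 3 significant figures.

Planck length: ℓ_P = √(ℏG/c³) = 1.61 × 10⁻³⁵ m
Bohr radius: a₀ = 4πε₀ℏ²/(m_e e²) = 5.26 × 10⁻¹¹ m
4.92 × 1.61 × 10⁻³⁵ / 5.26 × 10⁻¹¹ = 1.51 × 10⁻²⁴

1.51 × 10⁻²⁴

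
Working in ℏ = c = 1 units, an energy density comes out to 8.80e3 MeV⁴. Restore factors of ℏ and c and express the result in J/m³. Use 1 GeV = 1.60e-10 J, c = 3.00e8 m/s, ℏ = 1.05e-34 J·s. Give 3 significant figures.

[E]/[L]³ = [E]⁴/(ℏc)³; restore (ℏc)⁻³.
1 GeV⁴ → 1/(ℏc)³ × (1 GeV in J)⁴ = 2.10e37 J/m³.
Convert the energy scale: 8.80e3 MeV⁴ = 8.80e-9 GeV⁴.
Result: 8.80e-9 × 2.10e37 = 1.85e29 J/m³.

1.85e29 J/m³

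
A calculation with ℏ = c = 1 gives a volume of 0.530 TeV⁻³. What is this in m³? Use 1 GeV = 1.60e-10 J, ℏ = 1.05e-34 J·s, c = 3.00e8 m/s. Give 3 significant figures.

4.04e-57 m³

Volume is [L]³ = [E]⁻³·(ℏc)³.
1 GeV⁻³ → (ℏc)³ × (1 GeV in J)⁻³ = 7.63e-48 m³.
Convert the energy scale: 0.530 TeV⁻³ = 5.30e-10 GeV⁻³.
Result: 5.30e-10 × 7.63e-48 = 4.04e-57 m³.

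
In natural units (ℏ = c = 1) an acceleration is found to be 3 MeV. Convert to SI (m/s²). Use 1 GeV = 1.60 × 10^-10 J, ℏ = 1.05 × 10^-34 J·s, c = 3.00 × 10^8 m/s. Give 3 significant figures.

Acceleration is [L]/[T]² = c·[E]/ℏ.
1 GeV → c/ℏ × (1 GeV in J) = 4.57 × 10^32 m/s².
Convert the energy scale: 3 MeV = 3.00 × 10^-3 GeV.
Result: 3.00 × 10^-3 × 4.57 × 10^32 = 1.37 × 10^30 m/s².

1.37 × 10^30 m/s²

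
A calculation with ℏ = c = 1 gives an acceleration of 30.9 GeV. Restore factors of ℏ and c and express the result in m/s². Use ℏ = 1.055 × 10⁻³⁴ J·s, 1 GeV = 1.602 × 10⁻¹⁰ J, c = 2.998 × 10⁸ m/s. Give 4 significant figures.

1.407 × 10³⁴ m/s²

Acceleration is [L]/[T]² = c·[E]/ℏ.
1 GeV → c/ℏ × (1 GeV in J) = 4.552 × 10³² m/s².
Result: 30.9 × 4.552 × 10³² = 1.407 × 10³⁴ m/s².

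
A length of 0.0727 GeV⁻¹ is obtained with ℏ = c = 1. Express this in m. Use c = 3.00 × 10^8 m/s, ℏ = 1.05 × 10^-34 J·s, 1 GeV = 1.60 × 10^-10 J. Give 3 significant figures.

1.43 × 10^-17 m

A length is [E]⁻¹ in ℏ=c=1; restore one factor of ℏc.
1 GeV⁻¹ → ℏc × (1 GeV in J)⁻¹ = 1.97 × 10^-16 m.
Result: 0.0727 × 1.97 × 10^-16 = 1.43 × 10^-17 m.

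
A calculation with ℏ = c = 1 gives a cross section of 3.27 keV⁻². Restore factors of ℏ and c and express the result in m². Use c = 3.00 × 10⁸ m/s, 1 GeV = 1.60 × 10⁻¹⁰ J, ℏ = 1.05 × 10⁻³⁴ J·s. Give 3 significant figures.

Area is [L]² = [E]⁻²·(ℏc)²; restore (ℏc)².
1 GeV⁻² → (ℏc)² × (1 GeV in J)⁻² = 3.88 × 10⁻³² m².
Convert the energy scale: 3.27 keV⁻² = 3.27 × 10¹² GeV⁻².
Result: 3.27 × 10¹² × 3.88 × 10⁻³² = 1.27 × 10⁻¹⁹ m².

1.27 × 10⁻¹⁹ m²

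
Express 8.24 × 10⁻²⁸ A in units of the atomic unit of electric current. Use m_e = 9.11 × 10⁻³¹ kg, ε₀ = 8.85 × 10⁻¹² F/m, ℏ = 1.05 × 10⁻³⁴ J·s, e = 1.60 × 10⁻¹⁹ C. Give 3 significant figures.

atomic unit of electric current: I_au = e E_h/ℏ = m_e e⁵/((4πε₀)²ℏ³) = 6.67 × 10⁻³ A.
8.24 × 10⁻²⁸ / 6.67 × 10⁻³ = 1.24 × 10⁻²⁵

1.24 × 10⁻²⁵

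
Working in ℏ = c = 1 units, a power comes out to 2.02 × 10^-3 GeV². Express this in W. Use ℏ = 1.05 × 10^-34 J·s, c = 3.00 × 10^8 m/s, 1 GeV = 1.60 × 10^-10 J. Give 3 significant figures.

4.92 × 10^11 W

Power is [E]/[T] = [E]²/ℏ.
1 GeV² → 1/ℏ × (1 GeV in J)² = 2.44 × 10^14 W.
Result: 2.02 × 10^-3 × 2.44 × 10^14 = 4.92 × 10^11 W.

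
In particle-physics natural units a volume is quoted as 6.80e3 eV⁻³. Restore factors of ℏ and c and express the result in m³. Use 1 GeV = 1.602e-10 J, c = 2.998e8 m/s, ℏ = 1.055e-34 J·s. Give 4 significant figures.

5.233e-17 m³

Volume is [L]³ = [E]⁻³·(ℏc)³.
1 GeV⁻³ → (ℏc)³ × (1 GeV in J)⁻³ = 7.696e-48 m³.
Convert the energy scale: 6.80e3 eV⁻³ = 6.80e30 GeV⁻³.
Result: 6.80e30 × 7.696e-48 = 5.233e-17 m³.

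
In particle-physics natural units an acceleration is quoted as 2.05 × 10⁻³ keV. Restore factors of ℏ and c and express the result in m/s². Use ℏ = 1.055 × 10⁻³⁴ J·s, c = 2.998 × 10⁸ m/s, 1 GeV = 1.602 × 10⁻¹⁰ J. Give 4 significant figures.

Acceleration is [L]/[T]² = c·[E]/ℏ.
1 GeV → c/ℏ × (1 GeV in J) = 4.552 × 10³² m/s².
Convert the energy scale: 2.05 × 10⁻³ keV = 2.05 × 10⁻⁹ GeV.
Result: 2.05 × 10⁻⁹ × 4.552 × 10³² = 9.332 × 10²³ m/s².

9.332 × 10²³ m/s²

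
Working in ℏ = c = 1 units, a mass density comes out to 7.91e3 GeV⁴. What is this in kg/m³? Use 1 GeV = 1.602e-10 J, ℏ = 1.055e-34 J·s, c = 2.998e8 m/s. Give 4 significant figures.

1.832e24 kg/m³

Mass density is [E]/(c²[L]³) = [E]⁴/(ℏ³c⁵).
1 GeV⁴ → 1/(ℏ³c⁵) × (1 GeV in J)⁴ = 2.316e20 kg/m³.
Result: 7.91e3 × 2.316e20 = 1.832e24 kg/m³.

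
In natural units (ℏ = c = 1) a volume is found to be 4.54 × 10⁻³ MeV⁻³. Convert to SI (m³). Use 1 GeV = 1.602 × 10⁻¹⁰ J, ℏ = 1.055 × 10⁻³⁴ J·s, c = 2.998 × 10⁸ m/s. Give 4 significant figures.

Volume is [L]³ = [E]⁻³·(ℏc)³.
1 GeV⁻³ → (ℏc)³ × (1 GeV in J)⁻³ = 7.696 × 10⁻⁴⁸ m³.
Convert the energy scale: 4.54 × 10⁻³ MeV⁻³ = 4.54 × 10⁶ GeV⁻³.
Result: 4.54 × 10⁶ × 7.696 × 10⁻⁴⁸ = 3.494 × 10⁻⁴¹ m³.

3.494 × 10⁻⁴¹ m³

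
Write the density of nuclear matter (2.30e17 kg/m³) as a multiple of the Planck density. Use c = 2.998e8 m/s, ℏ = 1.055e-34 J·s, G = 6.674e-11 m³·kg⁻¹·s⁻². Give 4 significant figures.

Planck density: ρ_P = c⁵/(ℏG²) = 5.154e96 kg/m³.
2.30e17 / 5.154e96 = 4.463e-80

4.463e-80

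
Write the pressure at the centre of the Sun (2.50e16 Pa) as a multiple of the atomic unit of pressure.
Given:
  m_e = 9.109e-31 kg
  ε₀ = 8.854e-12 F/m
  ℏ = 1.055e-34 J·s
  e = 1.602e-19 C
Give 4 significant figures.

atomic unit of pressure: P_au = E_h/a₀³ = m_e⁴e¹⁰/((4πε₀)⁵ℏ⁸) = 2.929e13 Pa.
2.50e16 / 2.929e13 = 853.5

853.5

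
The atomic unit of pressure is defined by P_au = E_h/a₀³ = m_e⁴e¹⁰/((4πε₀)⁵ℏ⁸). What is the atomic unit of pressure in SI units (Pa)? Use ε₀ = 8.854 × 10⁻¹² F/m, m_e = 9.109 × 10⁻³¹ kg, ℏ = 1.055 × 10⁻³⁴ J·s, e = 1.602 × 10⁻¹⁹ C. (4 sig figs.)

2.929 × 10¹³ Pa

P_au = E_h/a₀³ = m_e⁴e¹⁰/((4πε₀)⁵ℏ⁸)
E_h = 4.354 × 10⁻¹⁸ J
a₀ = 5.297 × 10⁻¹¹ m
E_h/a₀³ = 2.929 × 10¹³ Pa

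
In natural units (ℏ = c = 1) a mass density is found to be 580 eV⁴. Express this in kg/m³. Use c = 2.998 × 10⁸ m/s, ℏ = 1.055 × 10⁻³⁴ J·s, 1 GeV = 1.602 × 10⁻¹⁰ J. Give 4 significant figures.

1.343 × 10⁻¹³ kg/m³

Mass density is [E]/(c²[L]³) = [E]⁴/(ℏ³c⁵).
1 GeV⁴ → 1/(ℏ³c⁵) × (1 GeV in J)⁴ = 2.316 × 10²⁰ kg/m³.
Convert the energy scale: 580 eV⁴ = 5.80 × 10⁻³⁴ GeV⁴.
Result: 5.80 × 10⁻³⁴ × 2.316 × 10²⁰ = 1.343 × 10⁻¹³ kg/m³.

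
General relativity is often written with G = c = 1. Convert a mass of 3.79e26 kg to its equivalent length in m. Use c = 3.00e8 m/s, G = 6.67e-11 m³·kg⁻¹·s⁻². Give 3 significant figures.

In G = c = 1 units mass has dimensions of length; the conversion factor is G/c².
3.79e26 kg × (G/c²) = 0.281 m

0.281 m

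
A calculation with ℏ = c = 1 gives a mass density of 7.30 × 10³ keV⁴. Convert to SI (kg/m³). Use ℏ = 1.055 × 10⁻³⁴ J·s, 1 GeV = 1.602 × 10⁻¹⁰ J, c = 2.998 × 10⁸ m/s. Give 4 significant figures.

Mass density is [E]/(c²[L]³) = [E]⁴/(ℏ³c⁵).
1 GeV⁴ → 1/(ℏ³c⁵) × (1 GeV in J)⁴ = 2.316 × 10²⁰ kg/m³.
Convert the energy scale: 7.30 × 10³ keV⁴ = 7.30 × 10⁻²¹ GeV⁴.
Result: 7.30 × 10⁻²¹ × 2.316 × 10²⁰ = 1.691 kg/m³.

1.691 kg/m³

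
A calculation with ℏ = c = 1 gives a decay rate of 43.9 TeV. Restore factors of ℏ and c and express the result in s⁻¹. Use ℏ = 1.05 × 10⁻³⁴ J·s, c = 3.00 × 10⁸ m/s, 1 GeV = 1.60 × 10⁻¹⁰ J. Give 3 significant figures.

6.69 × 10²⁸ s⁻¹

A rate is [E]/ℏ; divide by ℏ.
1 GeV → 1/ℏ × (1 GeV in J) = 1.52 × 10²⁴ s⁻¹.
Convert the energy scale: 43.9 TeV = 4.39 × 10⁴ GeV.
Result: 4.39 × 10⁴ × 1.52 × 10²⁴ = 6.69 × 10²⁸ s⁻¹.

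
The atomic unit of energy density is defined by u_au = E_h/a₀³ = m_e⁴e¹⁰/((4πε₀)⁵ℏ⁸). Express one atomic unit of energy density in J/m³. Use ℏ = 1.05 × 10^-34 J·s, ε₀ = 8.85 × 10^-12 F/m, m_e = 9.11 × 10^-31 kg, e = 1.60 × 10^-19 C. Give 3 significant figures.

u_au = E_h/a₀³ = m_e⁴e¹⁰/((4πε₀)⁵ℏ⁸)
E_h = 4.38 × 10^-18 J
a₀ = 5.26 × 10^-11 m
E_h/a₀³ = 3.01 × 10^13 J/m³

3.01 × 10^13 J/m³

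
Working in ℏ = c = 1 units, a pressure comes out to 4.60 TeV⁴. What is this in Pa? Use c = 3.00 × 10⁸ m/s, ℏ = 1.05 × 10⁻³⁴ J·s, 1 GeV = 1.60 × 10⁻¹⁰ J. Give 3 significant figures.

Pressure is [E]/[L]³ = [E]⁴/(ℏc)³.
1 GeV⁴ → 1/(ℏc)³ × (1 GeV in J)⁴ = 2.10 × 10³⁷ Pa.
Convert the energy scale: 4.60 TeV⁴ = 4.60 × 10¹² GeV⁴.
Result: 4.60 × 10¹² × 2.10 × 10³⁷ = 9.65 × 10⁴⁹ Pa.

9.65 × 10⁴⁹ Pa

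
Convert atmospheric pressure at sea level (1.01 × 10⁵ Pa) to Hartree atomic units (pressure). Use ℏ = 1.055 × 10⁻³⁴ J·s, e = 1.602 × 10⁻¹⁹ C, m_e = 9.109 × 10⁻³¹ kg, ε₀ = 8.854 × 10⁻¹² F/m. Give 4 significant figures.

3.448 × 10⁻⁹

atomic unit of pressure: P_au = E_h/a₀³ = m_e⁴e¹⁰/((4πε₀)⁵ℏ⁸) = 2.929 × 10¹³ Pa.
1.01 × 10⁵ / 2.929 × 10¹³ = 3.448 × 10⁻⁹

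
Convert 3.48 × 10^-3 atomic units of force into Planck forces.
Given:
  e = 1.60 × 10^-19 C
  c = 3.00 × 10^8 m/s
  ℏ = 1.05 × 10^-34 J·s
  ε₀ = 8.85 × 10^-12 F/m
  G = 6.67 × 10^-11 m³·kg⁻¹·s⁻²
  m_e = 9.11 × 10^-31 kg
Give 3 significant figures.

2.39 × 10^-54

atomic unit of force: F_au = E_h/a₀ = m_e²e⁶/((4πε₀)³ℏ⁴) = 8.33 × 10^-8 N
Planck force: F_P = c⁴/G = 1.21 × 10^44 N
3.48 × 10^-3 × 8.33 × 10^-8 / 1.21 × 10^44 = 2.39 × 10^-54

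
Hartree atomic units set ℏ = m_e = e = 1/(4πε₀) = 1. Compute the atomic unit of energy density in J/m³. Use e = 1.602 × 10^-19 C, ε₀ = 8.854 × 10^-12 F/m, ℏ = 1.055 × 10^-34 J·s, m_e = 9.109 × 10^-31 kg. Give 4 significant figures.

2.929 × 10^13 J/m³

From ℏ = m_e = e = 1/(4πε₀) = 1 the energy density scale is u_au = E_h/a₀³ = m_e⁴e¹⁰/((4πε₀)⁵ℏ⁸).
E_h = 4.354 × 10^-18 J
a₀ = 5.297 × 10^-11 m
E_h/a₀³ = 2.929 × 10^13 J/m³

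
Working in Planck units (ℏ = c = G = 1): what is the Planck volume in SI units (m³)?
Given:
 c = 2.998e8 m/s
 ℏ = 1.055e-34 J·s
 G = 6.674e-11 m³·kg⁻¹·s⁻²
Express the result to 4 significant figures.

From ℏ = c = G = 1 the volume scale is V_P = (ℏG/c³)^(3/2).
  = √(1.784e-209)
  = 4.224e-105 m³

4.224e-105 m³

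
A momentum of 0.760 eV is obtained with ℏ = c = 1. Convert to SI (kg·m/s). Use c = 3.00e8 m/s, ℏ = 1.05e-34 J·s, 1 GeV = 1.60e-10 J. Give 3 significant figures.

Momentum is [E]/c; divide by c.
1 GeV → 1/c × (1 GeV in J) = 5.33e-19 kg·m/s.
Convert the energy scale: 0.760 eV = 7.60e-10 GeV.
Result: 7.60e-10 × 5.33e-19 = 4.05e-28 kg·m/s.

4.05e-28 kg·m/s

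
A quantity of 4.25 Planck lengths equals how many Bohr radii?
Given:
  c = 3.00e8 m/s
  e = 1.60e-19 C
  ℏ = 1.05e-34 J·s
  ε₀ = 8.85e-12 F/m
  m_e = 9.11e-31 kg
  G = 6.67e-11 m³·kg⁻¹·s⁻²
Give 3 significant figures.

Planck length: ℓ_P = √(ℏG/c³) = 1.61e-35 m
Bohr radius: a₀ = 4πε₀ℏ²/(m_e e²) = 5.26e-11 m
4.25 × 1.61e-35 / 5.26e-11 = 1.30e-24

1.30e-24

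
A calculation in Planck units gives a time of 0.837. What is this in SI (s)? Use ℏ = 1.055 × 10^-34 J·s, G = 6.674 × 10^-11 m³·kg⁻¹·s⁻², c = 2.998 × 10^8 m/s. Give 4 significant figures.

One Planck time: t_P = √(ℏG/c⁵) = 5.392 × 10^-44 s.
0.837 × 5.392 × 10^-44 s = 4.513 × 10^-44 s

4.513 × 10^-44 s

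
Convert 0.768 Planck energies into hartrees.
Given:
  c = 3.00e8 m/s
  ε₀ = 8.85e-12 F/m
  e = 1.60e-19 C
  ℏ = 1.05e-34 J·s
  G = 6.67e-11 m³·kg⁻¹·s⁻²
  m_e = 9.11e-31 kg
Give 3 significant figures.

Planck energy: E_P = √(ℏc⁵/G) = 1.96e9 J
hartree: E_h = m_e e⁴/(4πε₀ℏ)² = 4.38e-18 J
0.768 × 1.96e9 / 4.38e-18 = 3.43e26

3.43e26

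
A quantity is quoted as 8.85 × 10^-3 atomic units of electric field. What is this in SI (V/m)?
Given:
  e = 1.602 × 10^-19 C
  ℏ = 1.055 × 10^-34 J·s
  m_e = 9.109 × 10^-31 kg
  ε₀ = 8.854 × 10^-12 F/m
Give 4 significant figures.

4.541 × 10^9 V/m

One atomic unit of electric field: E_au = E_h/(e a₀) = m_e²e⁵/((4πε₀)³ℏ⁴) = 5.131 × 10^11 V/m.
8.85 × 10^-3 × 5.131 × 10^11 V/m = 4.541 × 10^9 V/m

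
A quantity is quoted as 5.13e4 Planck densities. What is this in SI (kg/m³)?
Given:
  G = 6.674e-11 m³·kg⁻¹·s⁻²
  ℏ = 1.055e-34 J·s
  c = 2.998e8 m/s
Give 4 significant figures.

One Planck density: ρ_P = c⁵/(ℏG²) = 5.154e96 kg/m³.
5.13e4 × 5.154e96 kg/m³ = 2.644e101 kg/m³

2.644e101 kg/m³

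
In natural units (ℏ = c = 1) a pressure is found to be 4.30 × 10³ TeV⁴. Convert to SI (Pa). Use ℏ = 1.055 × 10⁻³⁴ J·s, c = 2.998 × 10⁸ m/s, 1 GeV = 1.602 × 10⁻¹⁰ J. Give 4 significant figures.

8.951 × 10⁵² Pa

Pressure is [E]/[L]³ = [E]⁴/(ℏc)³.
1 GeV⁴ → 1/(ℏc)³ × (1 GeV in J)⁴ = 2.082 × 10³⁷ Pa.
Convert the energy scale: 4.30 × 10³ TeV⁴ = 4.30 × 10¹⁵ GeV⁴.
Result: 4.30 × 10¹⁵ × 2.082 × 10³⁷ = 8.951 × 10⁵² Pa.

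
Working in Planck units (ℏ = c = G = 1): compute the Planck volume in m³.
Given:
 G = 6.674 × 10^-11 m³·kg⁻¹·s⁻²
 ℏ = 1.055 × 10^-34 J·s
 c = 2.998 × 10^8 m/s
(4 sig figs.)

The unique combination of the constants set to 1 with dimensions of volume is V_P = (ℏG/c³)^(3/2).
  = √(1.784 × 10^-209)
  = 4.224 × 10^-105 m³

4.224 × 10^-105 m³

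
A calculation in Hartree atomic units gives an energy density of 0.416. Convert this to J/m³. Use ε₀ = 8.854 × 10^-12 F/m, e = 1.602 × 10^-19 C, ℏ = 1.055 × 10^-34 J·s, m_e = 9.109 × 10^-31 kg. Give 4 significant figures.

One atomic unit of energy density: u_au = E_h/a₀³ = m_e⁴e¹⁰/((4πε₀)⁵ℏ⁸) = 2.929 × 10^13 J/m³.
0.416 × 2.929 × 10^13 J/m³ = 1.219 × 10^13 J/m³

1.219 × 10^13 J/m³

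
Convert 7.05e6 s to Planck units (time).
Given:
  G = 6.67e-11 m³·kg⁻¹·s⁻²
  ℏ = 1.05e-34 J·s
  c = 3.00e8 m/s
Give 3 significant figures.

Planck time: t_P = √(ℏG/c⁵) = 5.37e-44 s.
7.05e6 / 5.37e-44 = 1.31e50

1.31e50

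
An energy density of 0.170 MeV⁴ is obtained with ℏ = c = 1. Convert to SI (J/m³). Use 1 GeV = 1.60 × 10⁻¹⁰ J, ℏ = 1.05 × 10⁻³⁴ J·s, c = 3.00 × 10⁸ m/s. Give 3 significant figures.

[E]/[L]³ = [E]⁴/(ℏc)³; restore (ℏc)⁻³.
1 GeV⁴ → 1/(ℏc)³ × (1 GeV in J)⁴ = 2.10 × 10³⁷ J/m³.
Convert the energy scale: 0.170 MeV⁴ = 1.70 × 10⁻¹³ GeV⁴.
Result: 1.70 × 10⁻¹³ × 2.10 × 10³⁷ = 3.56 × 10²⁴ J/m³.

3.56 × 10²⁴ J/m³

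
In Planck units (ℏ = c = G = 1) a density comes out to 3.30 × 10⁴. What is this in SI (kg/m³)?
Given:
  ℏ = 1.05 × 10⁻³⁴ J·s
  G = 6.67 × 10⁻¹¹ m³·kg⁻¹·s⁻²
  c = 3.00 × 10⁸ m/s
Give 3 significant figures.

One Planck density: ρ_P = c⁵/(ℏG²) = 5.20 × 10⁹⁶ kg/m³.
3.30 × 10⁴ × 5.20 × 10⁹⁶ kg/m³ = 1.72 × 10¹⁰¹ kg/m³

1.72 × 10¹⁰¹ kg/m³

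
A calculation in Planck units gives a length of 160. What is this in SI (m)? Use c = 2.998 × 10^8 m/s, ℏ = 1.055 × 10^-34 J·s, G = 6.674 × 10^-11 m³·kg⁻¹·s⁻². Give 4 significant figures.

2.586 × 10^-33 m

One Planck length: ℓ_P = √(ℏG/c³) = 1.616 × 10^-35 m.
160 × 1.616 × 10^-35 m = 2.586 × 10^-33 m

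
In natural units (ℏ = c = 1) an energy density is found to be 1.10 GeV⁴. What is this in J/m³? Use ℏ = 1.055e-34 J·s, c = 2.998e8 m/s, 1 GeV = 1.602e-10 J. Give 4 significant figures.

[E]/[L]³ = [E]⁴/(ℏc)³; restore (ℏc)⁻³.
1 GeV⁴ → 1/(ℏc)³ × (1 GeV in J)⁴ = 2.082e37 J/m³.
Result: 1.10 × 2.082e37 = 2.290e37 J/m³.

2.290e37 J/m³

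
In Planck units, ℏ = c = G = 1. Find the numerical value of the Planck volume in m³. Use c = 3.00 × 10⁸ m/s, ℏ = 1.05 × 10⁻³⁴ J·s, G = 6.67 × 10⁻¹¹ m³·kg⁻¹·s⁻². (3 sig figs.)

The unique combination of the constants set to 1 with dimensions of volume is V_P = (ℏG/c³)^(3/2).
  = √(1.75 × 10⁻²⁰⁹)
  = 4.18 × 10⁻¹⁰⁵ m³

4.18 × 10⁻¹⁰⁵ m³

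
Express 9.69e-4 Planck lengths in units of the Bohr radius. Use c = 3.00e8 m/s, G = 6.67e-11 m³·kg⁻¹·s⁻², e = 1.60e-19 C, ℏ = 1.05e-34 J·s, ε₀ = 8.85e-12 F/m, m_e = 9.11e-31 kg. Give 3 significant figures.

2.97e-28

Planck length: ℓ_P = √(ℏG/c³) = 1.61e-35 m
Bohr radius: a₀ = 4πε₀ℏ²/(m_e e²) = 5.26e-11 m
9.69e-4 × 1.61e-35 / 5.26e-11 = 2.97e-28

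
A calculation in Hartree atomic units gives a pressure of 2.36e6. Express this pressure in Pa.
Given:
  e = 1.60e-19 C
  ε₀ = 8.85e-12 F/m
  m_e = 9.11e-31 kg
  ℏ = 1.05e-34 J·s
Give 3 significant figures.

One atomic unit of pressure: P_au = E_h/a₀³ = m_e⁴e¹⁰/((4πε₀)⁵ℏ⁸) = 3.01e13 Pa.
2.36e6 × 3.01e13 Pa = 7.11e19 Pa

7.11e19 Pa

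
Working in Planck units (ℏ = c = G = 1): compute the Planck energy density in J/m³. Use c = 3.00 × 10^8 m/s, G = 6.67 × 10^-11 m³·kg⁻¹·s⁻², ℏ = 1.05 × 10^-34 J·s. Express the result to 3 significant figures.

From ℏ = c = G = 1 the energy density scale is u_P = c⁷/(ℏG²).
  = 2.19 × 10^59 / 4.67 × 10^-55
  = 4.68 × 10^113 J/m³

4.68 × 10^113 J/m³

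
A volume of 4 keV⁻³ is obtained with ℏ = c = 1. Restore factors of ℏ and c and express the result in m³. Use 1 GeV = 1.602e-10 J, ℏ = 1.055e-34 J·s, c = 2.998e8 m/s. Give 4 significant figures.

3.078e-29 m³

Volume is [L]³ = [E]⁻³·(ℏc)³.
1 GeV⁻³ → (ℏc)³ × (1 GeV in J)⁻³ = 7.696e-48 m³.
Convert the energy scale: 4 keV⁻³ = 4.00e18 GeV⁻³.
Result: 4.00e18 × 7.696e-48 = 3.078e-29 m³.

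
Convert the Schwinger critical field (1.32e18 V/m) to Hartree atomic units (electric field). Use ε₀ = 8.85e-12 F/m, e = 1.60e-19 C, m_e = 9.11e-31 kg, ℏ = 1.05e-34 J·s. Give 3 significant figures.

atomic unit of electric field: E_au = E_h/(e a₀) = m_e²e⁵/((4πε₀)³ℏ⁴) = 5.20e11 V/m.
1.32e18 / 5.20e11 = 2.54e6

2.54e6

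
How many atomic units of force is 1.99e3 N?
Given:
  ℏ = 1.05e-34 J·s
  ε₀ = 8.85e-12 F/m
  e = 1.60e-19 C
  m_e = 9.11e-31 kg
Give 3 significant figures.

2.39e10

atomic unit of force: F_au = E_h/a₀ = m_e²e⁶/((4πε₀)³ℏ⁴) = 8.33e-8 N.
1.99e3 / 8.33e-8 = 2.39e10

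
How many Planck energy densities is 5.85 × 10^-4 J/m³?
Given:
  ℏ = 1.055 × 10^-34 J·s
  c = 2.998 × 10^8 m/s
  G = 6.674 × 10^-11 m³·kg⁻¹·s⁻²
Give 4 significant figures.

Planck energy density: u_P = c⁷/(ℏG²) = 4.632 × 10^113 J/m³.
5.85 × 10^-4 / 4.632 × 10^113 = 1.263 × 10^-117

1.263 × 10^-117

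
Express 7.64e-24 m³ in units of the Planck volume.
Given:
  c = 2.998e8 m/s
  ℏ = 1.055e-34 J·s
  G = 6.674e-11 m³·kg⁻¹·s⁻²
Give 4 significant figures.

1.809e81

Planck volume: V_P = (ℏG/c³)^(3/2) = 4.224e-105 m³.
7.64e-24 / 4.224e-105 = 1.809e81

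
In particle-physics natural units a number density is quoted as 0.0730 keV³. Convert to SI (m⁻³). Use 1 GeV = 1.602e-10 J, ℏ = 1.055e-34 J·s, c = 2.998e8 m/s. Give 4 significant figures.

Number density is [L]⁻³ = [E]³/(ℏc)³.
1 GeV³ → 1/(ℏc)³ × (1 GeV in J)³ = 1.299e47 m⁻³.
Convert the energy scale: 0.0730 keV³ = 7.30e-20 GeV³.
Result: 7.30e-20 × 1.299e47 = 9.485e27 m⁻³.

9.485e27 m⁻³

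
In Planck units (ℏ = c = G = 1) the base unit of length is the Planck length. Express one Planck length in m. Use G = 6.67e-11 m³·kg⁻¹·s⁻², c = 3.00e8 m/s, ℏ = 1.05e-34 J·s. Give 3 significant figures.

ℓ_P = √(ℏG/c³)
  = √(2.59e-70)
  = 1.61e-35 m

1.61e-35 m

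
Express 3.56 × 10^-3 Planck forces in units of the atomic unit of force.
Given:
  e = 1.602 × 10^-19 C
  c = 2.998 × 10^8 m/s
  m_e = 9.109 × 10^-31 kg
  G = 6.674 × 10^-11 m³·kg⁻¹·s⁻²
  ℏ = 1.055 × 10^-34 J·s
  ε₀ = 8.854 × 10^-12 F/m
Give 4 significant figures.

5.242 × 10^48

Planck force: F_P = c⁴/G = 1.210 × 10^44 N
atomic unit of force: F_au = E_h/a₀ = m_e²e⁶/((4πε₀)³ℏ⁴) = 8.220 × 10^-8 N
3.56 × 10^-3 × 1.210 × 10^44 / 8.220 × 10^-8 = 5.242 × 10^48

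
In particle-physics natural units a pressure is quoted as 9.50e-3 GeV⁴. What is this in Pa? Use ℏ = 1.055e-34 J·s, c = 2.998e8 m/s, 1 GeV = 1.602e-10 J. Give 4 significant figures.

1.978e35 Pa

Pressure is [E]/[L]³ = [E]⁴/(ℏc)³.
1 GeV⁴ → 1/(ℏc)³ × (1 GeV in J)⁴ = 2.082e37 Pa.
Result: 9.50e-3 × 2.082e37 = 1.978e35 Pa.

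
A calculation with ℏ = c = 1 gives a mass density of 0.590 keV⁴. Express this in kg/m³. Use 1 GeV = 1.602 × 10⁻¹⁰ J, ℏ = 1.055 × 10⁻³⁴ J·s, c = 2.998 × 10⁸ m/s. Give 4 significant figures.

1.366 × 10⁻⁴ kg/m³

Mass density is [E]/(c²[L]³) = [E]⁴/(ℏ³c⁵).
1 GeV⁴ → 1/(ℏ³c⁵) × (1 GeV in J)⁴ = 2.316 × 10²⁰ kg/m³.
Convert the energy scale: 0.590 keV⁴ = 5.90 × 10⁻²⁵ GeV⁴.
Result: 5.90 × 10⁻²⁵ × 2.316 × 10²⁰ = 1.366 × 10⁻⁴ kg/m³.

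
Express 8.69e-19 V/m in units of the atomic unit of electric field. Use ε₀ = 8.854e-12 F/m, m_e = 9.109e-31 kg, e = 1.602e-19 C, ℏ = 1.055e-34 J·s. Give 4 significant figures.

1.694e-30

atomic unit of electric field: E_au = E_h/(e a₀) = m_e²e⁵/((4πε₀)³ℏ⁴) = 5.131e11 V/m.
8.69e-19 / 5.131e11 = 1.694e-30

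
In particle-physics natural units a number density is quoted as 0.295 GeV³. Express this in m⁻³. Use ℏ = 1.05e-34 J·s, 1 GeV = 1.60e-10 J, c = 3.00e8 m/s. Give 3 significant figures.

Number density is [L]⁻³ = [E]³/(ℏc)³.
1 GeV³ → 1/(ℏc)³ × (1 GeV in J)³ = 1.31e47 m⁻³.
Result: 0.295 × 1.31e47 = 3.87e46 m⁻³.

3.87e46 m⁻³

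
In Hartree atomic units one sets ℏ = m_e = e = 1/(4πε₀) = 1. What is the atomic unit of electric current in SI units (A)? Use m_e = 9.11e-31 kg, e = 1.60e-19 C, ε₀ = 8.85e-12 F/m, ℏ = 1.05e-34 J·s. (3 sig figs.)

6.67e-3 A

I_au = e E_h/ℏ = m_e e⁵/((4πε₀)²ℏ³)
E_h = 4.38e-18 J
e·E_h/ℏ = 6.67e-3 A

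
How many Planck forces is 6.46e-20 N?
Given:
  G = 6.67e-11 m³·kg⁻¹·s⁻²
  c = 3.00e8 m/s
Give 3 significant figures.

5.32e-64

Planck force: F_P = c⁴/G = 1.21e44 N.
6.46e-20 / 1.21e44 = 5.32e-64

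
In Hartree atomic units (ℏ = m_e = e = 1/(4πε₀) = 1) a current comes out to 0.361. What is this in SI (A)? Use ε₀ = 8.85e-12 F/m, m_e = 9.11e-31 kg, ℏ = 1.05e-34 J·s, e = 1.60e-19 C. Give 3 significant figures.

2.41e-3 A

One atomic unit of electric current: I_au = e E_h/ℏ = m_e e⁵/((4πε₀)²ℏ³) = 6.67e-3 A.
0.361 × 6.67e-3 A = 2.41e-3 A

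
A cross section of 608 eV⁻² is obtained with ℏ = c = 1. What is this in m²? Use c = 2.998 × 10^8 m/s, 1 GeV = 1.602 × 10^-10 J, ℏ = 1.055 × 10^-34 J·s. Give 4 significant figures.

2.370 × 10^-11 m²

Area is [L]² = [E]⁻²·(ℏc)²; restore (ℏc)².
1 GeV⁻² → (ℏc)² × (1 GeV in J)⁻² = 3.898 × 10^-32 m².
Convert the energy scale: 608 eV⁻² = 6.08 × 10^20 GeV⁻².
Result: 6.08 × 10^20 × 3.898 × 10^-32 = 2.370 × 10^-11 m².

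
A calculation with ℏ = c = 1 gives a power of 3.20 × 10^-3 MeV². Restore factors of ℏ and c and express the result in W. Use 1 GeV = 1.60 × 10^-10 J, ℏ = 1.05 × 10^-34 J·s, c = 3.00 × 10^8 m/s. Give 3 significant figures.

Power is [E]/[T] = [E]²/ℏ.
1 GeV² → 1/ℏ × (1 GeV in J)² = 2.44 × 10^14 W.
Convert the energy scale: 3.20 × 10^-3 MeV² = 3.20 × 10^-9 GeV².
Result: 3.20 × 10^-9 × 2.44 × 10^14 = 7.80 × 10^5 W.

7.80 × 10^5 W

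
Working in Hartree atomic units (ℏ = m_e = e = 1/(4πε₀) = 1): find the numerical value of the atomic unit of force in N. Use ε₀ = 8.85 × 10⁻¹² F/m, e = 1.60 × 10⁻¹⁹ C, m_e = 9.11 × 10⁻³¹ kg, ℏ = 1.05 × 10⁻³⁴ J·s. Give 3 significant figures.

From ℏ = m_e = e = 1/(4πε₀) = 1 the force scale is F_au = E_h/a₀ = m_e²e⁶/((4πε₀)³ℏ⁴).
E_h = 4.38 × 10⁻¹⁸ J
a₀ = 5.26 × 10⁻¹¹ m
E_h/a₀ = 8.33 × 10⁻⁸ N

8.33 × 10⁻⁸ N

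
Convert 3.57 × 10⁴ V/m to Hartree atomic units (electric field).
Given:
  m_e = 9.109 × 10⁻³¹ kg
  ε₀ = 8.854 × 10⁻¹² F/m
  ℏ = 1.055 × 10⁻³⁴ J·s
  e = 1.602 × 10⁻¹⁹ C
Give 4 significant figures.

6.958 × 10⁻⁸

atomic unit of electric field: E_au = E_h/(e a₀) = m_e²e⁵/((4πε₀)³ℏ⁴) = 5.131 × 10¹¹ V/m.
3.57 × 10⁴ / 5.131 × 10¹¹ = 6.958 × 10⁻⁸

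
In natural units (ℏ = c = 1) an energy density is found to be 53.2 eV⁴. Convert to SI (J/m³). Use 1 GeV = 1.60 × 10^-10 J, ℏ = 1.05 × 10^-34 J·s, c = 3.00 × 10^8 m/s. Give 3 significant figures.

[E]/[L]³ = [E]⁴/(ℏc)³; restore (ℏc)⁻³.
1 GeV⁴ → 1/(ℏc)³ × (1 GeV in J)⁴ = 2.10 × 10^37 J/m³.
Convert the energy scale: 53.2 eV⁴ = 5.32 × 10^-35 GeV⁴.
Result: 5.32 × 10^-35 × 2.10 × 10^37 = 1.12 × 10^3 J/m³.

1.12 × 10^3 J/m³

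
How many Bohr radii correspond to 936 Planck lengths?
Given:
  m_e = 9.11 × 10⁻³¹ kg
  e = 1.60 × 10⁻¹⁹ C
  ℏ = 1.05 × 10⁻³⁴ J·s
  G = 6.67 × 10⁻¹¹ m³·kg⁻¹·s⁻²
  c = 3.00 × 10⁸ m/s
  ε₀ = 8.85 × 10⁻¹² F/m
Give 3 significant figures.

Planck length: ℓ_P = √(ℏG/c³) = 1.61 × 10⁻³⁵ m
Bohr radius: a₀ = 4πε₀ℏ²/(m_e e²) = 5.26 × 10⁻¹¹ m
936 × 1.61 × 10⁻³⁵ / 5.26 × 10⁻¹¹ = 2.87 × 10⁻²²

2.87 × 10⁻²²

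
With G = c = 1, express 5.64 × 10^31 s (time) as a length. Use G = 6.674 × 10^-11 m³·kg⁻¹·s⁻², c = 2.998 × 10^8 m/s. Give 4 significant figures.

Time → length via c.
5.64 × 10^31 s × (c) = 1.691 × 10^40 m

1.691 × 10^40 m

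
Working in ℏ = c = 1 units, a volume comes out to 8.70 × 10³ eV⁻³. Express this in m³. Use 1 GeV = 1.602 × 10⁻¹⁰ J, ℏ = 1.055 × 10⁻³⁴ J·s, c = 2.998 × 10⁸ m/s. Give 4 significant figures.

6.696 × 10⁻¹⁷ m³

Volume is [L]³ = [E]⁻³·(ℏc)³.
1 GeV⁻³ → (ℏc)³ × (1 GeV in J)⁻³ = 7.696 × 10⁻⁴⁸ m³.
Convert the energy scale: 8.70 × 10³ eV⁻³ = 8.70 × 10³⁰ GeV⁻³.
Result: 8.70 × 10³⁰ × 7.696 × 10⁻⁴⁸ = 6.696 × 10⁻¹⁷ m³.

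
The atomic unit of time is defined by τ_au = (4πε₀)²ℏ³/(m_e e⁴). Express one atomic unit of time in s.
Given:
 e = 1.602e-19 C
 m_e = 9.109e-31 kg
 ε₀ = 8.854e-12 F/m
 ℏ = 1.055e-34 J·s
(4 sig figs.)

2.423e-17 s

τ_au = (4πε₀)²ℏ³/(m_e e⁴)
E_h = 4.354e-18 J
ℏ/E_h = 2.423e-17 s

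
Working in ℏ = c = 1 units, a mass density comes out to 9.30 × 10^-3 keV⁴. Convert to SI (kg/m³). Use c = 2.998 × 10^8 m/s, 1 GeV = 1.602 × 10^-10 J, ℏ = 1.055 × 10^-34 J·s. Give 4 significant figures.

Mass density is [E]/(c²[L]³) = [E]⁴/(ℏ³c⁵).
1 GeV⁴ → 1/(ℏ³c⁵) × (1 GeV in J)⁴ = 2.316 × 10^20 kg/m³.
Convert the energy scale: 9.30 × 10^-3 keV⁴ = 9.30 × 10^-27 GeV⁴.
Result: 9.30 × 10^-27 × 2.316 × 10^20 = 2.154 × 10^-6 kg/m³.

2.154 × 10^-6 kg/m³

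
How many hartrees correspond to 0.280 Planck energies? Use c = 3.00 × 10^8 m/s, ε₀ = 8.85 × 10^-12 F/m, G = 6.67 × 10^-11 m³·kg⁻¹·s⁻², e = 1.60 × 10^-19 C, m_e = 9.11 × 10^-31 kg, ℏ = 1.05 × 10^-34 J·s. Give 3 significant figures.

Planck energy: E_P = √(ℏc⁵/G) = 1.96 × 10^9 J
hartree: E_h = m_e e⁴/(4πε₀ℏ)² = 4.38 × 10^-18 J
0.280 × 1.96 × 10^9 / 4.38 × 10^-18 = 1.25 × 10^26

1.25 × 10^26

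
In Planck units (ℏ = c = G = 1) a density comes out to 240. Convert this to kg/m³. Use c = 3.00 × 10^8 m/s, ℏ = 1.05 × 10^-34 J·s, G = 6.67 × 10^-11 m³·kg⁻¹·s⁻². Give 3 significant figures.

1.25 × 10^99 kg/m³

One Planck density: ρ_P = c⁵/(ℏG²) = 5.20 × 10^96 kg/m³.
240 × 5.20 × 10^96 kg/m³ = 1.25 × 10^99 kg/m³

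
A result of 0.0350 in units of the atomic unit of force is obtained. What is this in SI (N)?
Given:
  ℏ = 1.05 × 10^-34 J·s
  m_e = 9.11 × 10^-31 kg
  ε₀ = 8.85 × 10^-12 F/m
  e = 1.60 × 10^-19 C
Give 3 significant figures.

One atomic unit of force: F_au = E_h/a₀ = m_e²e⁶/((4πε₀)³ℏ⁴) = 8.33 × 10^-8 N.
0.0350 × 8.33 × 10^-8 N = 2.91 × 10^-9 N

2.91 × 10^-9 N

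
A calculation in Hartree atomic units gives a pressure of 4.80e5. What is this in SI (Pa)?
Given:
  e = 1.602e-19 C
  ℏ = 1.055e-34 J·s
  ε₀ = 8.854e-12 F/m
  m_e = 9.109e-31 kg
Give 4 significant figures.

1.406e19 Pa

One atomic unit of pressure: P_au = E_h/a₀³ = m_e⁴e¹⁰/((4πε₀)⁵ℏ⁸) = 2.929e13 Pa.
4.80e5 × 2.929e13 Pa = 1.406e19 Pa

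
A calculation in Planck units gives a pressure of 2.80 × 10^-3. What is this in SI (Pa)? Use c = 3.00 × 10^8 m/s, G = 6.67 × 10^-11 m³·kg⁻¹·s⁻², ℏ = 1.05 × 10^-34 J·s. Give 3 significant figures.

One Planck pressure: p_P = c⁷/(ℏG²) = 4.68 × 10^113 Pa.
2.80 × 10^-3 × 4.68 × 10^113 Pa = 1.31 × 10^111 Pa

1.31 × 10^111 Pa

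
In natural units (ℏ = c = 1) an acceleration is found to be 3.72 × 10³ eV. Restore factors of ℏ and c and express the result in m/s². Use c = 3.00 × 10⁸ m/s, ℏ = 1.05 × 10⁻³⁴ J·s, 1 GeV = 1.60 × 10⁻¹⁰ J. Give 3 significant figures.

1.70 × 10²⁷ m/s²

Acceleration is [L]/[T]² = c·[E]/ℏ.
1 GeV → c/ℏ × (1 GeV in J) = 4.57 × 10³² m/s².
Convert the energy scale: 3.72 × 10³ eV = 3.72 × 10⁻⁶ GeV.
Result: 3.72 × 10⁻⁶ × 4.57 × 10³² = 1.70 × 10²⁷ m/s².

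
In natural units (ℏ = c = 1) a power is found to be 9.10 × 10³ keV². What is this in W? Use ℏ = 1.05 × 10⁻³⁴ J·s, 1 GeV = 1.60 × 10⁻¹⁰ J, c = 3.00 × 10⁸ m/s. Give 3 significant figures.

Power is [E]/[T] = [E]²/ℏ.
1 GeV² → 1/ℏ × (1 GeV in J)² = 2.44 × 10¹⁴ W.
Convert the energy scale: 9.10 × 10³ keV² = 9.10 × 10⁻⁹ GeV².
Result: 9.10 × 10⁻⁹ × 2.44 × 10¹⁴ = 2.22 × 10⁶ W.

2.22 × 10⁶ W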